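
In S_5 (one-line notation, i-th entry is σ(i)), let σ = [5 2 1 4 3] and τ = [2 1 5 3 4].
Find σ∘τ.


σ∘τ: apply τ first, then σ
1 →τ 2 →σ 2
2 →τ 1 →σ 5
3 →τ 5 →σ 3
4 →τ 3 →σ 1
5 →τ 4 →σ 4

σ∘τ = [2 5 3 1 4]


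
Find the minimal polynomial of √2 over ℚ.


√2 satisfies x² - 2 = 0, irreducible over ℚ since 2 is squarefree

Minimal polynomial: x² - 2


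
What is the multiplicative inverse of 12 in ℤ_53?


Use the extended Euclidean algorithm to write 1 = 12·s + 53·t; then s mod 53 is the inverse.
Euclidean algorithm:
  12 = 0·53 + 12
  53 = 4·12 + 5
  12 = 2·5 + 2
  5 = 2·2 + 1
  2 = 2·1 + 0
gcd(12,53) = 1
Back-substitution gives: 12·(-22) + 53·(5) = 1
So 12⁻¹ ≡ -22 ≡ 31 (mod 53)
Check: 12 × 31 = 372 ≡ 1 (mod 53) ✓

12⁻¹ ≡ 31 (mod 53)


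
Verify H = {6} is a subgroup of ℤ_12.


Subgroup test for H = {6} in (ℤ_12, +):
(1) 0 ∈ H? No
(2) Closure: for all a,b ∈ H, (a+b) mod 12 ∈ H? No  [counterexample: 6 + 6 = 0 ∉ H]
(3) Inverses: for all a ∈ H, -a mod 12 ∈ H? Yes

No, H is not a subgroup of ℤ_12


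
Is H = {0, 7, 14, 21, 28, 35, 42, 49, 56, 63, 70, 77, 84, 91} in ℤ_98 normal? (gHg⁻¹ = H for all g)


H = {0, 7, 14, 21, 28, 35, 42, 49, 56, 63, 70, 77, 84, 91} in ℤ_98
ℤ_98 is abelian; every subgroup of an abelian group is normal

Yes, normal subgroup


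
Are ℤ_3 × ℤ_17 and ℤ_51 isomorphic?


Comparing ℤ_3 × ℤ_17 and ℤ_51:
gcd(3,17) = 1, so ℤ_3 × ℤ_17 ≅ ℤ_51 (CRT)

Yes, ℤ_3 × ℤ_17 ≅ ℤ_51


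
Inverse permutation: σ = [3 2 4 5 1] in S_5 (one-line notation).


To find σ⁻¹, swap domain and range:
σ(1) = 3 → σ⁻¹(3) = 1
σ(2) = 2 → σ⁻¹(2) = 2
σ(3) = 4 → σ⁻¹(4) = 3
σ(4) = 5 → σ⁻¹(5) = 4
σ(5) = 1 → σ⁻¹(1) = 5

σ⁻¹ = [5 2 1 3 4]


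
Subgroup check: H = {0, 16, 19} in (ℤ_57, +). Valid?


Subgroup test for H = {0, 16, 19} in (ℤ_57, +):
(1) 0 ∈ H? Yes
(2) Closure: for all a,b ∈ H, (a+b) mod 57 ∈ H? No  [counterexample: 16 + 16 = 32 ∉ H]
(3) Inverses: for all a ∈ H, -a mod 57 ∈ H? No

No, H is not a subgroup of ℤ_57


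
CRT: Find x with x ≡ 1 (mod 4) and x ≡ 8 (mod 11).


m₁ = 4, m₂ = 11, gcd = 1, so CRT applies. M = m₁·m₂ = 44
Let M₁ = M/m₁ = 11, M₂ = M/m₂ = 4
Find y₁ ≡ M₁⁻¹ (mod m₁): 11⁻¹ ≡ 3 (mod 4)
Find y₂ ≡ M₂⁻¹ (mod m₂): 4⁻¹ ≡ 3 (mod 11)
x = a₁·M₁·y₁ + a₂·M₂·y₂ = 1·11·3 + 8·4·3 = 129
Reduce mod 44: x ≡ 41
Check: 41 mod 4 = 1 ✓, 41 mod 11 = 8 ✓

x ≡ 41 (mod 44)


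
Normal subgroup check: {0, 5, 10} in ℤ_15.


H = {0, 5, 10} in ℤ_15
ℤ_15 is abelian; every subgroup of an abelian group is normal

Yes, normal subgroup


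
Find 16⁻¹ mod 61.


Use the extended Euclidean algorithm to write 1 = 16·s + 61·t; then s mod 61 is the inverse.
Euclidean algorithm:
  16 = 0·61 + 16
  61 = 3·16 + 13
  16 = 1·13 + 3
  13 = 4·3 + 1
  3 = 3·1 + 0
gcd(16,61) = 1
Back-substitution gives: 16·(-19) + 61·(5) = 1
So 16⁻¹ ≡ -19 ≡ 42 (mod 61)
Check: 16 × 42 = 672 ≡ 1 (mod 61) ✓

16⁻¹ ≡ 42 (mod 61)


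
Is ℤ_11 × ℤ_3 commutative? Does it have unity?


Direct product ring; commutative with unity (1,1); but (1,0)·(0,1) = (0,0) gives zero divisors, so not an integral domain
Commutative: Yes
Integral domain: No
Has unity: Yes

ℤ_11 × ℤ_3: Commutative=Yes, Unity=Yes


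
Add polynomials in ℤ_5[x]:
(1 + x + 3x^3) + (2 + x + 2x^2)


Add coefficients mod 5:
x^0: 1 + 2 = 3 (mod 5)
x^1: 1 + 1 = 2 (mod 5)
x^2: 0 + 2 = 2 (mod 5)
x^3: 3 + 0 = 3 (mod 5)
Result: 3 + 2x + 2x^2 + 3x^3

f + g = 3 + 2x + 2x^2 + 3x^3


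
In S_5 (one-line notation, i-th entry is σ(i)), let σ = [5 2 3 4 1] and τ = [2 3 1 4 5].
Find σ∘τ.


σ∘τ: apply τ first, then σ
1 →τ 2 →σ 2
2 →τ 3 →σ 3
3 →τ 1 →σ 5
4 →τ 4 →σ 4
5 →τ 5 →σ 1

σ∘τ = [2 3 5 4 1]


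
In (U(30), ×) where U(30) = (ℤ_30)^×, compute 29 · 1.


Operation: multiplication mod 30
29 · 1 = (a × b) mod 30 with a = 29, b = 1

29 · 1 = 29


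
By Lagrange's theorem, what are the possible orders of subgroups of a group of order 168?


Lagrange's theorem: |H| divides |G|
|G| = 168
Divisors of 168: 1, 2, 3, 4, 6, 7, 8, 12, 14, 21, 24, 28, 42, 56, 84, 168

Possible subgroup orders: {1, 2, 3, 4, 6, 7, 8, 12, 14, 21, 24, 28, 42, 56, 84, 168}


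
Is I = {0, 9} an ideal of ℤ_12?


Check ideal conditions for I = {0, 9} in ℤ_12:
(1) I is an additive subgroup? No
(2) For r ∈ ℤ_12 and a ∈ I: r·a ∈ I? No  [counterexample: r=2, a=9, r·a mod 12 = 6 ∉ I]

No, I is not an ideal of ℤ_12


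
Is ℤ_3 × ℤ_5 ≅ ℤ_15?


Comparing ℤ_3 × ℤ_5 and ℤ_15:
gcd(3,5) = 1, so ℤ_3 × ℤ_5 ≅ ℤ_15 (CRT)

Yes, ℤ_3 × ℤ_5 ≅ ℤ_15


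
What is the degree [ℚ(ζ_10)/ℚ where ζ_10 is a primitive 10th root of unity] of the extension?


[ℚ(ζ_n):ℚ] = deg Φ_n(x) = φ(n). Here φ(10) = 4

[ℚ(ζ_10)/ℚ where ζ_10 is a primitive 10th root of unity] = 4


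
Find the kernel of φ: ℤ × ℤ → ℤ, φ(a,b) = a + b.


Kernel = preimage of identity
ker(φ) = {(a,b) ∈ ℤ² | a+b = 0} = {(a,-a) | a ∈ ℤ}

ker(φ) = {(a,-a) | a ∈ ℤ}


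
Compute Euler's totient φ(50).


Factor n: 50 = 2 × 5^2
φ(n) = n · ∏(1 - 1/p) over distinct primes p | n
φ(50) = 50 · (1 - 1/2) · (1 - 1/5) = 20

φ(50) = 20


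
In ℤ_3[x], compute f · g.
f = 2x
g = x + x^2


Expand and collect like terms; reduce coefficients mod 3:
x^0: 0·0 = 0 ≡ 0 (mod 3)
x^1: 0·1 + 2·0 = 0 ≡ 0 (mod 3)
x^2: 0·1 + 2·1 = 2 ≡ 2 (mod 3)
x^3: 2·1 = 2 ≡ 2 (mod 3)
Result: 2x^2 + 2x^3

f · g = 2x^2 + 2x^3


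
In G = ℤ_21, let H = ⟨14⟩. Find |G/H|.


|⟨14⟩| = n / gcd(14, 21) = 21 / 7 = 3
H is normal (ℤ_21 is abelian).
|G/H| = |G| / |H| = 21 / 3 = 7

|G/H| = 7


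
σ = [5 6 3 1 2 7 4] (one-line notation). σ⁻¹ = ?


To find σ⁻¹, swap domain and range:
σ(1) = 5 → σ⁻¹(5) = 1
σ(2) = 6 → σ⁻¹(6) = 2
σ(3) = 3 → σ⁻¹(3) = 3
σ(4) = 1 → σ⁻¹(1) = 4
σ(5) = 2 → σ⁻¹(2) = 5
σ(6) = 7 → σ⁻¹(7) = 6
σ(7) = 4 → σ⁻¹(4) = 7

σ⁻¹ = [4 5 3 7 1 2 6]


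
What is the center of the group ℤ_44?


Z(G) = {g ∈ G | gx = xg for all x ∈ G}
ℤ_44 is abelian, so Z(G) = G

Z(ℤ_44) = ℤ_44


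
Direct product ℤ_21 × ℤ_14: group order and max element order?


|ℤ_21 × ℤ_14| = 21 × 14 = 294
Max element order = lcm(21,14) = 42
Cyclic? No (gcd=7)

|ℤ_21×ℤ_14| = 294, max element order = 42


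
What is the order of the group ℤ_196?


ℤ_n has n elements.

|ℤ_196| = 196


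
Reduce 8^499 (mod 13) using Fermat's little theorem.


Fermat's little theorem: if p is prime and gcd(a,p)=1, then a^(p-1) ≡ 1 (mod p)
p = 13 is prime, gcd(8,13) = 1
Reduce exponent: 499 mod 12 = 7
So 8^499 ≡ 8^7 (mod 13)
8^7 mod 13 = 5

8^499 ≡ 5 (mod 13)


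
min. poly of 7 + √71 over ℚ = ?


Let α = 7 + √71. Then α - 7 = √71, so (α - 7)² = 71, giving α² - 14α - 22 = 0. Degree 2 and α ∉ ℚ, so this is the minimal polynomial.

Minimal polynomial: x² - 14x - 22


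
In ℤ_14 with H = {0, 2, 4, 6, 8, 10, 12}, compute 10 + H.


10 + H = {10 + h (mod 14) : h ∈ H}
10+0=10, 10+2=12, 10+4=0, 10+6=2, 10+8=4, 10+10=6, 10+12=8
10 + H = {0, 2, 4, 6, 8, 10, 12} = 0 + H

10 + H = {0, 2, 4, 6, 8, 10, 12}


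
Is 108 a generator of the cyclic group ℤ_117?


g generates ℤ_n iff gcd(g, n) = 1
gcd(108, 117) = 9
Since gcd = 9 ≠ 1, ⟨108⟩ has order 13 < 117, so 108 is not a generator.

No, 108 does not generate ℤ_117


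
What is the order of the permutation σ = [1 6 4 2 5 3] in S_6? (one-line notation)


Cycle decomposition: (2 6 3 4)
Cycle lengths: 4
Order = lcm(4) = 4

ord(σ) = 4


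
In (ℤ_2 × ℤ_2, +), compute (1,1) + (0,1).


Operation: componentwise addition mod (2, 2)
(1,1) + (0,1) = ((a₁+b₁) mod 2, (a₂+b₂) mod 2) with a = (1,1), b = (0,1)

(1,1) + (0,1) = (1,0)


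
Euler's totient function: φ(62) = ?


Factor n: 62 = 2 × 31
φ(n) = n · ∏(1 - 1/p) over distinct primes p | n
φ(62) = 62 · (1 - 1/2) · (1 - 1/31) = 30

φ(62) = 30


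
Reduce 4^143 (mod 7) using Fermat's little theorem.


Fermat's little theorem: if p is prime and gcd(a,p)=1, then a^(p-1) ≡ 1 (mod p)
p = 7 is prime, gcd(4,7) = 1
Reduce exponent: 143 mod 6 = 5
So 4^143 ≡ 4^5 (mod 7)
4^5 mod 7 = 2

4^143 ≡ 2 (mod 7)


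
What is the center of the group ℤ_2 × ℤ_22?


Z(G) = {g ∈ G | gx = xg for all x ∈ G}
Direct product of abelian groups is abelian, so Z(G) = G

Z(ℤ_2 × ℤ_22) = ℤ_2 × ℤ_22


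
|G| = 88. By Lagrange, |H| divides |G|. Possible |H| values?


Lagrange's theorem: |H| divides |G|
|G| = 88
Divisors of 88: 1, 2, 4, 8, 11, 22, 44, 88

Possible subgroup orders: {1, 2, 4, 8, 11, 22, 44, 88}


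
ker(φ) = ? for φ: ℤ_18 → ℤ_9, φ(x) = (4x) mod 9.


Kernel = preimage of identity
ker(φ) = {x ∈ ℤ_18 : 4x ≡ 0 (mod 9)}. Since 9 | 18, φ is well-defined. The kernel is the cyclic subgroup ⟨9⟩ of ℤ_18 (order 2), i.e. {0, 9}

ker(φ) = {0, 9}


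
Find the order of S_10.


|S_n| = n! (number of permutations of n symbols)
|S_10| = 10! = 3628800

|S_10| = 3628800


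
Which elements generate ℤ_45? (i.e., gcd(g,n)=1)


g generates ℤ_n iff gcd(g,n) = 1
Prime factors of 45: 3, 5
Generators are g ∈ {1,...,44} not divisible by any of these primes.
Generators: {1, 2, 4, 7, 8, 11, 13, 14, 16, 17, 19, 22, 23, 26, 28, 29, 31, 32, 34, 37, 38, 41, 43, 44}
Number of generators = φ(45) = 24

Generators of ℤ_45 = {1, 2, 4, 7, 8, 11, 13, 14, 16, 17, 19, 22, 23, 26, 28, 29, 31, 32, 34, 37, 38, 41, 43, 44}


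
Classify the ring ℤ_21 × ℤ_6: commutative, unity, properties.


Direct product ring; commutative with unity (1,1); but (1,0)·(0,1) = (0,0) gives zero divisors, so not an integral domain
Commutative: Yes
Integral domain: No
Has unity: Yes

ℤ_21 × ℤ_6: Commutative=Yes, Unity=Yes


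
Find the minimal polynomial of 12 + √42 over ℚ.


Let α = 12 + √42. Then α - 12 = √42, so (α - 12)² = 42, giving α² - 24α + 102 = 0. Degree 2 and α ∉ ℚ, so this is the minimal polynomial.

Minimal polynomial: x² - 24x + 102


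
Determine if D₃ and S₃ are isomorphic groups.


Comparing D₃ and S₃:
Both are the unique non-abelian group of order 6

Yes, D₃ ≅ S₃


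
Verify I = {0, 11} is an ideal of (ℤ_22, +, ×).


Check ideal conditions for I = {0, 11} in ℤ_22:
(1) I is an additive subgroup? Yes
(2) For r ∈ ℤ_22 and a ∈ I: r·a ∈ I? Yes

Yes, I is an ideal of ℤ_22


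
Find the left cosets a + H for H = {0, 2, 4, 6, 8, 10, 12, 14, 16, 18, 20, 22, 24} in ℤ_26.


H = {0, 2, 4, 6, 8, 10, 12, 14, 16, 18, 20, 22, 24}, |H| = 13
Number of cosets = |G|/|H| = 26/13 = 2
0 + H = {0, 2, 4, 6, 8, 10, 12, 14, 16, 18, 20, 22, 24}
1 + H = {1, 3, 5, 7, 9, 11, 13, 15, 17, 19, 21, 23, 25}

Cosets: 0+H={0,2,4,6,8,10,12,14,16,18,20,22,24}; 1+H={1,3,5,7,9,11,13,15,17,19,21,23,25}


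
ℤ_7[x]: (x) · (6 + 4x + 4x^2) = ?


Expand and collect like terms; reduce coefficients mod 7:
x^0: 0·6 = 0 ≡ 0 (mod 7)
x^1: 0·4 + 1·6 = 6 ≡ 6 (mod 7)
x^2: 0·4 + 1·4 = 4 ≡ 4 (mod 7)
x^3: 1·4 = 4 ≡ 4 (mod 7)
Result: 6x + 4x^2 + 4x^3

f · g = 6x + 4x^2 + 4x^3


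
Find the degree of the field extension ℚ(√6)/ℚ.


√6 has minimal polynomial x² - 6 (irreducible over ℚ since 6 is squarefree)

[ℚ(√6)/ℚ] = 2


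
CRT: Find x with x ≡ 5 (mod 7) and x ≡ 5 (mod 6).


m₁ = 7, m₂ = 6, gcd = 1, so CRT applies. M = m₁·m₂ = 42
Let M₁ = M/m₁ = 6, M₂ = M/m₂ = 7
Find y₁ ≡ M₁⁻¹ (mod m₁): 6⁻¹ ≡ 6 (mod 7)
Find y₂ ≡ M₂⁻¹ (mod m₂): 7⁻¹ ≡ 1 (mod 6)
x = a₁·M₁·y₁ + a₂·M₂·y₂ = 5·6·6 + 5·7·1 = 215
Reduce mod 42: x ≡ 5
Check: 5 mod 7 = 5 ✓, 5 mod 6 = 5 ✓

x ≡ 5 (mod 42)


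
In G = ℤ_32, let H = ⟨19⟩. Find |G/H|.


|⟨19⟩| = n / gcd(19, 32) = 32 / 1 = 32
H is normal (ℤ_32 is abelian).
|G/H| = |G| / |H| = 32 / 32 = 1

|G/H| = 1


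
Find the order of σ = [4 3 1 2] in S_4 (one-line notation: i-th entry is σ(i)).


Cycle decomposition: (1 4 2 3)
Cycle lengths: 4
Order = lcm(4) = 4

ord(σ) = 4


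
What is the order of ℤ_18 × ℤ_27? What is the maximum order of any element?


|ℤ_18 × ℤ_27| = 18 × 27 = 486
Max element order = lcm(18,27) = 54
Cyclic? No (gcd=9)

|ℤ_18×ℤ_27| = 486, max element order = 54


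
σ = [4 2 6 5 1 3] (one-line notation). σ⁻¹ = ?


To find σ⁻¹, swap domain and range:
σ(1) = 4 → σ⁻¹(4) = 1
σ(2) = 2 → σ⁻¹(2) = 2
σ(3) = 6 → σ⁻¹(6) = 3
σ(4) = 5 → σ⁻¹(5) = 4
σ(5) = 1 → σ⁻¹(1) = 5
σ(6) = 3 → σ⁻¹(3) = 6

σ⁻¹ = [5 2 6 1 4 3]


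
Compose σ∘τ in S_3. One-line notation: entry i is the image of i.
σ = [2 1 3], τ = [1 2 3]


σ∘τ: apply τ first, then σ
1 →τ 1 →σ 2
2 →τ 2 →σ 1
3 →τ 3 →σ 3

σ∘τ = [2 1 3]


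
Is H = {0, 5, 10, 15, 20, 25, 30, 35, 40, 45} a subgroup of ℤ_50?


Subgroup test for H = {0, 5, 10, 15, 20, 25, 30, 35, 40, 45} in (ℤ_50, +):
(1) 0 ∈ H? Yes
(2) Closure: for all a,b ∈ H, (a+b) mod 50 ∈ H? Yes
(3) Inverses: for all a ∈ H, -a mod 50 ∈ H? Yes

Yes, H is a subgroup of ℤ_50


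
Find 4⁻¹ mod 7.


Use the extended Euclidean algorithm to write 1 = 4·s + 7·t; then s mod 7 is the inverse.
Euclidean algorithm:
  4 = 0·7 + 4
  7 = 1·4 + 3
  4 = 1·3 + 1
  3 = 3·1 + 0
gcd(4,7) = 1
Back-substitution gives: 4·(2) + 7·(-1) = 1
So 4⁻¹ ≡ 2 ≡ 2 (mod 7)
Check: 4 × 2 = 8 ≡ 1 (mod 7) ✓

4⁻¹ ≡ 2 (mod 7)


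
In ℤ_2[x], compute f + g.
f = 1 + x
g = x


Add coefficients mod 2:
x^0: 1 + 0 = 1 (mod 2)
x^1: 1 + 1 = 0 (mod 2)
Result: 1

f + g = 1


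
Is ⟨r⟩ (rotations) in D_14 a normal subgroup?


H = ⟨r⟩ (rotations) in D_14
The rotation subgroup ⟨r⟩ has index 2 in D_14, so it is normal

Yes, normal subgroup


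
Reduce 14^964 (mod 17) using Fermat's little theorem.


Fermat's little theorem: if p is prime and gcd(a,p)=1, then a^(p-1) ≡ 1 (mod p)
p = 17 is prime, gcd(14,17) = 1
Reduce exponent: 964 mod 16 = 4
So 14^964 ≡ 14^4 (mod 17)
14^4 mod 17 = 13

14^964 ≡ 13 (mod 17)


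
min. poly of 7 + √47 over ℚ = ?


Let α = 7 + √47. Then α - 7 = √47, so (α - 7)² = 47, giving α² - 14α + 2 = 0. Degree 2 and α ∉ ℚ, so this is the minimal polynomial.

Minimal polynomial: x² - 14x + 2


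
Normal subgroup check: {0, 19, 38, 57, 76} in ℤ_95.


H = {0, 19, 38, 57, 76} in ℤ_95
ℤ_95 is abelian; every subgroup of an abelian group is normal

Yes, normal subgroup


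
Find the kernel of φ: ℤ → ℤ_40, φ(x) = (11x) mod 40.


Kernel = preimage of identity
ker(φ) = {x ∈ ℤ : 11x ≡ 0 (mod 40)}. gcd(11,40) = 1, so 11x ≡ 0 (mod 40) ⟺ x ≡ 0 (mod 40/1 = 40). Hence ker(φ) = 40ℤ

ker(φ) = 40ℤ


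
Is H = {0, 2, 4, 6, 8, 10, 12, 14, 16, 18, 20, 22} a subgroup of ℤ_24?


Subgroup test for H = {0, 2, 4, 6, 8, 10, 12, 14, 16, 18, 20, 22} in (ℤ_24, +):
(1) 0 ∈ H? Yes
(2) Closure: for all a,b ∈ H, (a+b) mod 24 ∈ H? Yes
(3) Inverses: for all a ∈ H, -a mod 24 ∈ H? Yes

Yes, H is a subgroup of ℤ_24


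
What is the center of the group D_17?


Z(G) = {g ∈ G | gx = xg for all x ∈ G}
For odd n, Z(D_n) = {e}: no nontrivial rotation commutes with all reflections

Z(D_17) = {e}


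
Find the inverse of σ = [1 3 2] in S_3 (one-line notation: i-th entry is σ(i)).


To find σ⁻¹, swap domain and range:
σ(1) = 1 → σ⁻¹(1) = 1
σ(2) = 3 → σ⁻¹(3) = 2
σ(3) = 2 → σ⁻¹(2) = 3

σ⁻¹ = [1 3 2]


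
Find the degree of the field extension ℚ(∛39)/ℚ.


∛39 has minimal polynomial x³ - 39 (irreducible over ℚ since 39 is not a perfect cube)

[ℚ(∛39)/ℚ] = 3


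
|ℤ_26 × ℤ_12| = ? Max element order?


|ℤ_26 × ℤ_12| = 26 × 12 = 312
Max element order = lcm(26,12) = 156
Cyclic? No (gcd=2)

|ℤ_26×ℤ_12| = 312, max element order = 156


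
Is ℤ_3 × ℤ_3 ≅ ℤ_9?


Comparing ℤ_3 × ℤ_3 and ℤ_9:
gcd(3,3) = 3 ≠ 1. Max element order in ℤ_3×ℤ_3 is lcm(3,3) = 3 < 9, so it has no element of order 9

No, ℤ_3 × ℤ_3 ≇ ℤ_9


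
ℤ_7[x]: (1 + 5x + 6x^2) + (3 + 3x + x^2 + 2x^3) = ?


Add coefficients mod 7:
x^0: 1 + 3 = 4 (mod 7)
x^1: 5 + 3 = 1 (mod 7)
x^2: 6 + 1 = 0 (mod 7)
x^3: 0 + 2 = 2 (mod 7)
Result: 4 + x + 2x^3

f + g = 4 + x + 2x^3


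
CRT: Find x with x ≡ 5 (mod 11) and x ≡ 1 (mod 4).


m₁ = 11, m₂ = 4, gcd = 1, so CRT applies. M = m₁·m₂ = 44
Let M₁ = M/m₁ = 4, M₂ = M/m₂ = 11
Find y₁ ≡ M₁⁻¹ (mod m₁): 4⁻¹ ≡ 3 (mod 11)
Find y₂ ≡ M₂⁻¹ (mod m₂): 11⁻¹ ≡ 3 (mod 4)
x = a₁·M₁·y₁ + a₂·M₂·y₂ = 5·4·3 + 1·11·3 = 93
Reduce mod 44: x ≡ 5
Check: 5 mod 11 = 5 ✓, 5 mod 4 = 1 ✓

x ≡ 5 (mod 44)


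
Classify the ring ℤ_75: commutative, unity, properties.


ℤ_75 is a commutative ring with unity 1; 75 = 3×25 is composite, so 3·25 ≡ 0 gives zero divisors (not an integral domain)
Commutative: Yes
Integral domain: No
Has unity: Yes

ℤ_75: Commutative=Yes, Unity=Yes


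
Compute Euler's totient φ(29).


φ(n) = count of k ∈ {1,...,n} with gcd(k,n)=1
Coprimes to 29: {1, 2, 3, 4, 5, 6, 7, 8, 9, 10, 11, 12, 13, 14, 15, 16, 17, 18, 19, 20, 21, 22, 23, 24, 25, 26, 27, 28}
Count: 28

φ(29) = 28


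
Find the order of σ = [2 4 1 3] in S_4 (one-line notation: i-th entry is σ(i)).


Cycle decomposition: (1 2 4 3)
Cycle lengths: 4
Order = lcm(4) = 4

ord(σ) = 4


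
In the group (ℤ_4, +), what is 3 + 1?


Operation: addition mod 4
3 + 1 = (a + b) mod 4 with a = 3, b = 1

3 + 1 = 0


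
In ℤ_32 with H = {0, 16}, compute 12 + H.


12 + H = {12 + h (mod 32) : h ∈ H}
12+0=12, 12+16=28

12 + H = {12, 28}


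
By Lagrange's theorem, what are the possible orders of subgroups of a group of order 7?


Lagrange's theorem: |H| divides |G|
|G| = 7
Divisors of 7: 1, 7

Possible subgroup orders: {1, 7}


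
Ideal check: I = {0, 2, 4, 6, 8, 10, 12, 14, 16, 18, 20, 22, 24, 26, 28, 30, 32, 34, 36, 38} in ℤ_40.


Check ideal conditions for I = {0, 2, 4, 6, 8, 10, 12, 14, 16, 18, 20, 22, 24, 26, 28, 30, 32, 34, 36, 38} in ℤ_40:
(1) I is an additive subgroup? Yes
(2) For r ∈ ℤ_40 and a ∈ I: r·a ∈ I? Yes

Yes, I is an ideal of ℤ_40


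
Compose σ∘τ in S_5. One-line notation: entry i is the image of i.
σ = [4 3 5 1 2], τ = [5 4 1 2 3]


σ∘τ: apply τ first, then σ
1 →τ 5 →σ 2
2 →τ 4 →σ 1
3 →τ 1 →σ 4
4 →τ 2 →σ 3
5 →τ 3 →σ 5

σ∘τ = [2 1 4 3 5]


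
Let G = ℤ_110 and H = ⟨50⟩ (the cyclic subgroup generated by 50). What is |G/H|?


|⟨50⟩| = n / gcd(50, 110) = 110 / 10 = 11
H is normal (ℤ_110 is abelian).
|G/H| = |G| / |H| = 110 / 11 = 10

|G/H| = 10


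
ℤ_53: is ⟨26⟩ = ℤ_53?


g generates ℤ_n iff gcd(g, n) = 1
gcd(26, 53) = 1
Since gcd = 1, 26 is a generator.

Yes, 26 generates ℤ_53


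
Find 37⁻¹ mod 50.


Use the extended Euclidean algorithm to write 1 = 37·s + 50·t; then s mod 50 is the inverse.
Euclidean algorithm:
  37 = 0·50 + 37
  50 = 1·37 + 13
  37 = 2·13 + 11
  13 = 1·11 + 2
  11 = 5·2 + 1
  2 = 2·1 + 0
gcd(37,50) = 1
Back-substitution gives: 37·(23) + 50·(-17) = 1
So 37⁻¹ ≡ 23 ≡ 23 (mod 50)
Check: 37 × 23 = 851 ≡ 1 (mod 50) ✓

37⁻¹ ≡ 23 (mod 50)


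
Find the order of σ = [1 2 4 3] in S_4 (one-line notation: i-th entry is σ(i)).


Cycle decomposition: (3 4)
Cycle lengths: 2
Order = lcm(2) = 2

ord(σ) = 2


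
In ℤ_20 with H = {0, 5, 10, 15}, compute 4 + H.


4 + H = {4 + h (mod 20) : h ∈ H}
4+0=4, 4+5=9, 4+10=14, 4+15=19

4 + H = {4, 9, 14, 19}


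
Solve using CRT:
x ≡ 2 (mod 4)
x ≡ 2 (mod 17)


m₁ = 4, m₂ = 17, gcd = 1, so CRT applies. M = m₁·m₂ = 68
Let M₁ = M/m₁ = 17, M₂ = M/m₂ = 4
Find y₁ ≡ M₁⁻¹ (mod m₁): 17⁻¹ ≡ 1 (mod 4)
Find y₂ ≡ M₂⁻¹ (mod m₂): 4⁻¹ ≡ 13 (mod 17)
x = a₁·M₁·y₁ + a₂·M₂·y₂ = 2·17·1 + 2·4·13 = 138
Reduce mod 68: x ≡ 2
Check: 2 mod 4 = 2 ✓, 2 mod 17 = 2 ✓

x ≡ 2 (mod 68)


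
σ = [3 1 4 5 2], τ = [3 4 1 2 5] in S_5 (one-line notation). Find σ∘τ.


σ∘τ: apply τ first, then σ
1 →τ 3 →σ 4
2 →τ 4 →σ 5
3 →τ 1 →σ 3
4 →τ 2 →σ 1
5 →τ 5 →σ 2

σ∘τ = [4 5 3 1 2]


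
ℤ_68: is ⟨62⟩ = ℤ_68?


g generates ℤ_n iff gcd(g, n) = 1
gcd(62, 68) = 2
Since gcd = 2 ≠ 1, ⟨62⟩ has order 34 < 68, so 62 is not a generator.

No, 62 does not generate ℤ_68


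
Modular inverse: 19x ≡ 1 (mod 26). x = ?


Use the extended Euclidean algorithm to write 1 = 19·s + 26·t; then s mod 26 is the inverse.
Euclidean algorithm:
  19 = 0·26 + 19
  26 = 1·19 + 7
  19 = 2·7 + 5
  7 = 1·5 + 2
  5 = 2·2 + 1
  2 = 2·1 + 0
gcd(19,26) = 1
Back-substitution gives: 19·(11) + 26·(-8) = 1
So 19⁻¹ ≡ 11 ≡ 11 (mod 26)
Check: 19 × 11 = 209 ≡ 1 (mod 26) ✓

19⁻¹ ≡ 11 (mod 26)


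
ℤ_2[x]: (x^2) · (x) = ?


Expand and collect like terms; reduce coefficients mod 2:
x^0: 0·0 = 0 ≡ 0 (mod 2)
x^1: 0·1 + 0·0 = 0 ≡ 0 (mod 2)
x^2: 0·1 + 1·0 = 0 ≡ 0 (mod 2)
x^3: 1·1 = 1 ≡ 1 (mod 2)
Result: x^3

f · g = x^3


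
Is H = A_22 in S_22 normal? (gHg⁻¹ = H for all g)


H = A_22 in S_22
A_22 has index 2 in S_22, and every subgroup of index 2 is normal

Yes, normal subgroup


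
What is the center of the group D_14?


Z(G) = {g ∈ G | gx = xg for all x ∈ G}
For even n, Z(D_n) = {e, r^(n/2)}: the 180° rotation r^7 commutes with every reflection and rotation

Z(D_14) = {e, r^7}


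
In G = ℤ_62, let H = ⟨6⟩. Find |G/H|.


|⟨6⟩| = n / gcd(6, 62) = 62 / 2 = 31
H is normal (ℤ_62 is abelian).
|G/H| = |G| / |H| = 62 / 31 = 2

|G/H| = 2


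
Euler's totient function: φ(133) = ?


Factor n: 133 = 7 × 19
φ(n) = n · ∏(1 - 1/p) over distinct primes p | n
φ(133) = 133 · (1 - 1/7) · (1 - 1/19) = 108

φ(133) = 108


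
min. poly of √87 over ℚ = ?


√87 satisfies x² - 87 = 0, irreducible over ℚ since 87 is squarefree

Minimal polynomial: x² - 87


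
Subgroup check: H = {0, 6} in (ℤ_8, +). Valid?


Subgroup test for H = {0, 6} in (ℤ_8, +):
(1) 0 ∈ H? Yes
(2) Closure: for all a,b ∈ H, (a+b) mod 8 ∈ H? No  [counterexample: 6 + 6 = 4 ∉ H]
(3) Inverses: for all a ∈ H, -a mod 8 ∈ H? No

No, H is not a subgroup of ℤ_8


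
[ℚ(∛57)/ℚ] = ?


∛57 has minimal polynomial x³ - 57 (irreducible over ℚ since 57 is not a perfect cube)

[ℚ(∛57)/ℚ] = 3


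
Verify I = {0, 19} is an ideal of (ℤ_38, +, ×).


Check ideal conditions for I = {0, 19} in ℤ_38:
(1) I is an additive subgroup? Yes
(2) For r ∈ ℤ_38 and a ∈ I: r·a ∈ I? Yes

Yes, I is an ideal of ℤ_38


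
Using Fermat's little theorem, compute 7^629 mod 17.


Fermat's little theorem: if p is prime and gcd(a,p)=1, then a^(p-1) ≡ 1 (mod p)
p = 17 is prime, gcd(7,17) = 1
Reduce exponent: 629 mod 16 = 5
So 7^629 ≡ 7^5 (mod 17)
7^5 mod 17 = 11

7^629 ≡ 11 (mod 17)


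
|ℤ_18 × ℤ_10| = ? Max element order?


|ℤ_18 × ℤ_10| = 18 × 10 = 180
Max element order = lcm(18,10) = 90
Cyclic? No (gcd=2)

|ℤ_18×ℤ_10| = 180, max element order = 90


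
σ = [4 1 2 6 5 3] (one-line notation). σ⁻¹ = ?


To find σ⁻¹, swap domain and range:
σ(1) = 4 → σ⁻¹(4) = 1
σ(2) = 1 → σ⁻¹(1) = 2
σ(3) = 2 → σ⁻¹(2) = 3
σ(4) = 6 → σ⁻¹(6) = 4
σ(5) = 5 → σ⁻¹(5) = 5
σ(6) = 3 → σ⁻¹(3) = 6

σ⁻¹ = [2 3 6 1 5 4]


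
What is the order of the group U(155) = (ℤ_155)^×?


U(n) is the group of units mod n; |U(n)| = φ(n)
|U(155)| = φ(155) = 120

|U(155) = (ℤ_155)^×| = 120


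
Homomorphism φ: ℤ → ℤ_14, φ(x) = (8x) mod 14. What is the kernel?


Kernel = preimage of identity
ker(φ) = {x ∈ ℤ : 8x ≡ 0 (mod 14)}. gcd(8,14) = 2, so 8x ≡ 0 (mod 14) ⟺ x ≡ 0 (mod 14/2 = 7). Hence ker(φ) = 7ℤ

ker(φ) = 7ℤ


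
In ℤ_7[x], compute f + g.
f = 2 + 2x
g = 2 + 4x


Add coefficients mod 7:
x^0: 2 + 2 = 4 (mod 7)
x^1: 2 + 4 = 6 (mod 7)
Result: 4 + 6x

f + g = 4 + 6x


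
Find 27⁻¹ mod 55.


Use the extended Euclidean algorithm to write 1 = 27·s + 55·t; then s mod 55 is the inverse.
Euclidean algorithm:
  27 = 0·55 + 27
  55 = 2·27 + 1
  27 = 27·1 + 0
gcd(27,55) = 1
Back-substitution gives: 27·(-2) + 55·(1) = 1
So 27⁻¹ ≡ -2 ≡ 53 (mod 55)
Check: 27 × 53 = 1431 ≡ 1 (mod 55) ✓

27⁻¹ ≡ 53 (mod 55)


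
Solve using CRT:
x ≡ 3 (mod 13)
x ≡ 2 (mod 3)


m₁ = 13, m₂ = 3, gcd = 1, so CRT applies. M = m₁·m₂ = 39
Let M₁ = M/m₁ = 3, M₂ = M/m₂ = 13
Find y₁ ≡ M₁⁻¹ (mod m₁): 3⁻¹ ≡ 9 (mod 13)
Find y₂ ≡ M₂⁻¹ (mod m₂): 13⁻¹ ≡ 1 (mod 3)
x = a₁·M₁·y₁ + a₂·M₂·y₂ = 3·3·9 + 2·13·1 = 107
Reduce mod 39: x ≡ 29
Check: 29 mod 13 = 3 ✓, 29 mod 3 = 2 ✓

x ≡ 29 (mod 39)


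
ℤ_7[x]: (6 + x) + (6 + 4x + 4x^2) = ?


Add coefficients mod 7:
x^0: 6 + 6 = 5 (mod 7)
x^1: 1 + 4 = 5 (mod 7)
x^2: 0 + 4 = 4 (mod 7)
Result: 5 + 5x + 4x^2

f + g = 5 + 5x + 4x^2


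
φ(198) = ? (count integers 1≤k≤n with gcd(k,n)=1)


Factor n: 198 = 2 × 3^2 × 11
φ(n) = n · ∏(1 - 1/p) over distinct primes p | n
φ(198) = 198 · (1 - 1/2) · (1 - 1/3) · (1 - 1/11) = 60

φ(198) = 60


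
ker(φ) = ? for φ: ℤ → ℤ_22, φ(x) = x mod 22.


Kernel = preimage of identity
ker(φ) = {x ∈ ℤ : x ≡ 0 (mod 22)} = 22ℤ = {0, ±22, ±44, ...}

ker(φ) = 22ℤ


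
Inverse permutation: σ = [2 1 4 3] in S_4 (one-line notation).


To find σ⁻¹, swap domain and range:
σ(1) = 2 → σ⁻¹(2) = 1
σ(2) = 1 → σ⁻¹(1) = 2
σ(3) = 4 → σ⁻¹(4) = 3
σ(4) = 3 → σ⁻¹(3) = 4

σ⁻¹ = [2 1 4 3]


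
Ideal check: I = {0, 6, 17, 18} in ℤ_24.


Check ideal conditions for I = {0, 6, 17, 18} in ℤ_24:
(1) I is an additive subgroup? No
(2) For r ∈ ℤ_24 and a ∈ I: r·a ∈ I? No  [counterexample: r=2, a=6, r·a mod 24 = 12 ∉ I]

No, I is not an ideal of ℤ_24


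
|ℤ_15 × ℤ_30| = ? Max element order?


|ℤ_15 × ℤ_30| = 15 × 30 = 450
Max element order = lcm(15,30) = 30
Cyclic? No (gcd=15)

|ℤ_15×ℤ_30| = 450, max element order = 30


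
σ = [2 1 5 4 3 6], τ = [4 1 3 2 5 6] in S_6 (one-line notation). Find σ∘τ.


σ∘τ: apply τ first, then σ
1 →τ 4 →σ 4
2 →τ 1 →σ 2
3 →τ 3 →σ 5
4 →τ 2 →σ 1
5 →τ 5 →σ 3
6 →τ 6 →σ 6

σ∘τ = [4 2 5 1 3 6]


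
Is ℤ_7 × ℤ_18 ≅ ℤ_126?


Comparing ℤ_7 × ℤ_18 and ℤ_126:
gcd(7,18) = 1, so ℤ_7 × ℤ_18 ≅ ℤ_126 (CRT)

Yes, ℤ_7 × ℤ_18 ≅ ℤ_126


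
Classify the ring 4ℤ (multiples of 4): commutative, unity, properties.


4ℤ is a commutative ring under +,× but has no multiplicative identity (1 ∉ 4ℤ); it has no zero divisors, but without unity it is not an integral domain
Commutative: Yes
Integral domain: No
Has unity: No

4ℤ (multiples of 4): Commutative=Yes, Unity=No


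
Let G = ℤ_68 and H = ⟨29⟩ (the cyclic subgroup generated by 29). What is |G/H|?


|⟨29⟩| = n / gcd(29, 68) = 68 / 1 = 68
H is normal (ℤ_68 is abelian).
|G/H| = |G| / |H| = 68 / 68 = 1

|G/H| = 1


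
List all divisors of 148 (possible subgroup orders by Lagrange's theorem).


Lagrange's theorem: |H| divides |G|
|G| = 148
Divisors of 148: 1, 2, 4, 37, 74, 148

Possible subgroup orders: {1, 2, 4, 37, 74, 148}


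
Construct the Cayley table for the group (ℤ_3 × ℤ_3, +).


Elements: {(0,0), (0,1), (0,2), (1,0), (1,1), (1,2), (2,0), (2,1), (2,2)}
Operation: componentwise addition mod (3, 3)
Entry (a, b) = ((a₁+b₁) mod 3, (a₂+b₂) mod 3)

Cayley table:
      | (0,0) | (0,1) | (0,2) | (1,0) | (1,1) | (1,2) | (2,0) | (2,1) | (2,2)
(0,0) | (0,0) | (0,1) | (0,2) | (1,0) | (1,1) | (1,2) | (2,0) | (2,1) | (2,2)
(0,1) | (0,1) | (0,2) | (0,0) | (1,1) | (1,2) | (1,0) | (2,1) | (2,2) | (2,0)
(0,2) | (0,2) | (0,0) | (0,1) | (1,2) | (1,0) | (1,1) | (2,2) | (2,0) | (2,1)
(1,0) | (1,0) | (1,1) | (1,2) | (2,0) | (2,1) | (2,2) | (0,0) | (0,1) | (0,2)
(1,1) | (1,1) | (1,2) | (1,0) | (2,1) | (2,2) | (2,0) | (0,1) | (0,2) | (0,0)
(1,2) | (1,2) | (1,0) | (1,1) | (2,2) | (2,0) | (2,1) | (0,2) | (0,0) | (0,1)
(2,0) | (2,0) | (2,1) | (2,2) | (0,0) | (0,1) | (0,2) | (1,0) | (1,1) | (1,2)
(2,1) | (2,1) | (2,2) | (2,0) | (0,1) | (0,2) | (0,0) | (1,1) | (1,2) | (1,0)
(2,2) | (2,2) | (2,0) | (2,1) | (0,2) | (0,0) | (0,1) | (1,2) | (1,0) | (1,1)


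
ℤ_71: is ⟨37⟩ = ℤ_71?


g generates ℤ_n iff gcd(g, n) = 1
gcd(37, 71) = 1
Since gcd = 1, 37 is a generator.

Yes, 37 generates ℤ_71


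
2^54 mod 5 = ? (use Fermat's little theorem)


Fermat's little theorem: if p is prime and gcd(a,p)=1, then a^(p-1) ≡ 1 (mod p)
p = 5 is prime, gcd(2,5) = 1
Reduce exponent: 54 mod 4 = 2
So 2^54 ≡ 2^2 (mod 5)
2^2 mod 5 = 4

2^54 ≡ 4 (mod 5)


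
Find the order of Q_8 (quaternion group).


Q_8 = {±1, ±i, ±j, ±k}
|Q_8| = 8

|Q_8 (quaternion group)| = 8


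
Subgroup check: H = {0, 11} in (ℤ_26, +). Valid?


Subgroup test for H = {0, 11} in (ℤ_26, +):
(1) 0 ∈ H? Yes
(2) Closure: for all a,b ∈ H, (a+b) mod 26 ∈ H? No  [counterexample: 11 + 11 = 22 ∉ H]
(3) Inverses: for all a ∈ H, -a mod 26 ∈ H? No

No, H is not a subgroup of ℤ_26


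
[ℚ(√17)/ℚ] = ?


√17 has minimal polynomial x² - 17 (irreducible over ℚ since 17 is squarefree)

[ℚ(√17)/ℚ] = 2


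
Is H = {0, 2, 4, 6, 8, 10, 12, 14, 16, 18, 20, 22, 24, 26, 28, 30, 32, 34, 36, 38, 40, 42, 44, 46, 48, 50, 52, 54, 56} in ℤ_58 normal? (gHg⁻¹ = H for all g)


H = {0, 2, 4, 6, 8, 10, 12, 14, 16, 18, 20, 22, 24, 26, 28, 30, 32, 34, 36, 38, 40, 42, 44, 46, 48, 50, 52, 54, 56} in ℤ_58
ℤ_58 is abelian; every subgroup of an abelian group is normal

Yes, normal subgroup


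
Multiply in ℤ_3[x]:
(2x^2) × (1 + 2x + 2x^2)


Expand and collect like terms; reduce coefficients mod 3:
x^0: 0·1 = 0 ≡ 0 (mod 3)
x^1: 0·2 + 0·1 = 0 ≡ 0 (mod 3)
x^2: 0·2 + 0·2 + 2·1 = 2 ≡ 2 (mod 3)
x^3: 0·2 + 2·2 = 4 ≡ 1 (mod 3)
x^4: 2·2 = 4 ≡ 1 (mod 3)
Result: 2x^2 + x^3 + x^4

f · g = 2x^2 + x^3 + x^4


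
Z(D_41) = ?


Z(G) = {g ∈ G | gx = xg for all x ∈ G}
For odd n, Z(D_n) = {e}: no nontrivial rotation commutes with all reflections

Z(D_41) = {e}


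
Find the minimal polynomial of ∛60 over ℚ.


∛60 satisfies x³ - 60 = 0, irreducible over ℚ (no rational root; 60 is not a perfect cube)

Minimal polynomial: x³ - 60


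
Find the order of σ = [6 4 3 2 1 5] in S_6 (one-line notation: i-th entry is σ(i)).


Cycle decomposition: (1 6 5) (2 4)
Cycle lengths: 3, 2
Order = lcm(3, 2) = 6

ord(σ) = 6


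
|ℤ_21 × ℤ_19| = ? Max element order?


|ℤ_21 × ℤ_19| = 21 × 19 = 399
Max element order = lcm(21,19) = 399
Cyclic? Yes (gcd=1)

|ℤ_21×ℤ_19| = 399, max element order = 399


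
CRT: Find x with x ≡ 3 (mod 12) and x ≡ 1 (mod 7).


m₁ = 12, m₂ = 7, gcd = 1, so CRT applies. M = m₁·m₂ = 84
Let M₁ = M/m₁ = 7, M₂ = M/m₂ = 12
Find y₁ ≡ M₁⁻¹ (mod m₁): 7⁻¹ ≡ 7 (mod 12)
Find y₂ ≡ M₂⁻¹ (mod m₂): 12⁻¹ ≡ 3 (mod 7)
x = a₁·M₁·y₁ + a₂·M₂·y₂ = 3·7·7 + 1·12·3 = 183
Reduce mod 84: x ≡ 15
Check: 15 mod 12 = 3 ✓, 15 mod 7 = 1 ✓

x ≡ 15 (mod 84)


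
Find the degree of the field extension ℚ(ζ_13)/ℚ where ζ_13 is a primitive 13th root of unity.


[ℚ(ζ_n):ℚ] = deg Φ_n(x) = φ(n). Here φ(13) = 12

[ℚ(ζ_13)/ℚ where ζ_13 is a primitive 13th root of unity] = 12


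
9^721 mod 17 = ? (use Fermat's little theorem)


Fermat's little theorem: if p is prime and gcd(a,p)=1, then a^(p-1) ≡ 1 (mod p)
p = 17 is prime, gcd(9,17) = 1
Reduce exponent: 721 mod 16 = 1
So 9^721 ≡ 9^1 (mod 17)
9^1 mod 17 = 9

9^721 ≡ 9 (mod 17)


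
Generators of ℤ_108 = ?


g generates ℤ_n iff gcd(g,n) = 1
Prime factors of 108: 2, 3
Generators are g ∈ {1,...,107} not divisible by any of these primes.
Generators: {1, 5, 7, 11, 13, 17, 19, 23, 25, 29, 31, 35, 37, 41, 43, 47, 49, 53, 55, 59, 61, 65, 67, 71, 73, 77, 79, 83, 85, 89, 91, 95, 97, 101, 103, 107}
Number of generators = φ(108) = 36

Generators of ℤ_108 = {1, 5, 7, 11, 13, 17, 19, 23, 25, 29, 31, 35, 37, 41, 43, 47, 49, 53, 55, 59, 61, 65, 67, 71, 73, 77, 79, 83, 85, 89, 91, 95, 97, 101, 103, 107}


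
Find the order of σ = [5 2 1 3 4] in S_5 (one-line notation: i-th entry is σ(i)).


Cycle decomposition: (1 5 4 3)
Cycle lengths: 4
Order = lcm(4) = 4

ord(σ) = 4


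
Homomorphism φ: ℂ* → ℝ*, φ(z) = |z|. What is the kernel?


Kernel = preimage of identity
ker(φ) = {z ∈ ℂ* | |z| = 1} = unit circle S¹

ker(φ) = S¹ (unit circle)


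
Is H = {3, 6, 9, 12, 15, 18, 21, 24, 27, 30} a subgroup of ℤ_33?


Subgroup test for H = {3, 6, 9, 12, 15, 18, 21, 24, 27, 30} in (ℤ_33, +):
(1) 0 ∈ H? No
(2) Closure: for all a,b ∈ H, (a+b) mod 33 ∈ H? No  [counterexample: 3 + 30 = 0 ∉ H]
(3) Inverses: for all a ∈ H, -a mod 33 ∈ H? Yes

No, H is not a subgroup of ℤ_33


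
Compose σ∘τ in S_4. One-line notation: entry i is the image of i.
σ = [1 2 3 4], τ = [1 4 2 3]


σ∘τ: apply τ first, then σ
1 →τ 1 →σ 1
2 →τ 4 →σ 4
3 →τ 2 →σ 2
4 →τ 3 →σ 3

σ∘τ = [1 4 2 3]


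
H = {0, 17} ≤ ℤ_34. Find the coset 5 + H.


5 + H = {5 + h (mod 34) : h ∈ H}
5+0=5, 5+17=22

5 + H = {5, 22}


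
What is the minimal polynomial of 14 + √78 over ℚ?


Let α = 14 + √78. Then α - 14 = √78, so (α - 14)² = 78, giving α² - 28α + 118 = 0. Degree 2 and α ∉ ℚ, so this is the minimal polynomial.

Minimal polynomial: x² - 28x + 118


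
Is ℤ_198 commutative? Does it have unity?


ℤ_198 is a commutative ring with unity 1; 198 = 2×99 is composite, so 2·99 ≡ 0 gives zero divisors (not an integral domain)
Commutative: Yes
Integral domain: No
Has unity: Yes

ℤ_198: Commutative=Yes, Unity=Yes


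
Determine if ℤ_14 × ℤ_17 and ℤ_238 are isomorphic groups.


Comparing ℤ_14 × ℤ_17 and ℤ_238:
gcd(14,17) = 1, so ℤ_14 × ℤ_17 ≅ ℤ_238 (CRT)

Yes, ℤ_14 × ℤ_17 ≅ ℤ_238


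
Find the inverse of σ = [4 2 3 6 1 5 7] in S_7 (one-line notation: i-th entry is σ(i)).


To find σ⁻¹, swap domain and range:
σ(1) = 4 → σ⁻¹(4) = 1
σ(2) = 2 → σ⁻¹(2) = 2
σ(3) = 3 → σ⁻¹(3) = 3
σ(4) = 6 → σ⁻¹(6) = 4
σ(5) = 1 → σ⁻¹(1) = 5
σ(6) = 5 → σ⁻¹(5) = 6
σ(7) = 7 → σ⁻¹(7) = 7

σ⁻¹ = [5 2 3 1 6 4 7]


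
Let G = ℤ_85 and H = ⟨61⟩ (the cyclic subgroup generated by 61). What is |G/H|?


|⟨61⟩| = n / gcd(61, 85) = 85 / 1 = 85
H is normal (ℤ_85 is abelian).
|G/H| = |G| / |H| = 85 / 85 = 1

|G/H| = 1


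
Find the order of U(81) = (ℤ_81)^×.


U(n) is the group of units mod n; |U(n)| = φ(n)
|U(81)| = φ(81) = 54

|U(81) = (ℤ_81)^×| = 54


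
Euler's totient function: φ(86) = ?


Factor n: 86 = 2 × 43
φ(n) = n · ∏(1 - 1/p) over distinct primes p | n
φ(86) = 86 · (1 - 1/2) · (1 - 1/43) = 42

φ(86) = 42


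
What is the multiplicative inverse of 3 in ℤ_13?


Use the extended Euclidean algorithm to write 1 = 3·s + 13·t; then s mod 13 is the inverse.
Euclidean algorithm:
  3 = 0·13 + 3
  13 = 4·3 + 1
  3 = 3·1 + 0
gcd(3,13) = 1
Back-substitution gives: 3·(-4) + 13·(1) = 1
So 3⁻¹ ≡ -4 ≡ 9 (mod 13)
Check: 3 × 9 = 27 ≡ 1 (mod 13) ✓

3⁻¹ ≡ 9 (mod 13)


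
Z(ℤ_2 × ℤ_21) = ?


Z(G) = {g ∈ G | gx = xg for all x ∈ G}
Direct product of abelian groups is abelian, so Z(G) = G

Z(ℤ_2 × ℤ_21) = ℤ_2 × ℤ_21


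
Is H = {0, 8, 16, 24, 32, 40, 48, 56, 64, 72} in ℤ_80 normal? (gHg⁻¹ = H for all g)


H = {0, 8, 16, 24, 32, 40, 48, 56, 64, 72} in ℤ_80
ℤ_80 is abelian; every subgroup of an abelian group is normal

Yes, normal subgroup


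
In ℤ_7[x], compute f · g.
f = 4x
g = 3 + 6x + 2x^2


Expand and collect like terms; reduce coefficients mod 7:
x^0: 0·3 = 0 ≡ 0 (mod 7)
x^1: 0·6 + 4·3 = 12 ≡ 5 (mod 7)
x^2: 0·2 + 4·6 = 24 ≡ 3 (mod 7)
x^3: 4·2 = 8 ≡ 1 (mod 7)
Result: 5x + 3x^2 + x^3

f · g = 5x + 3x^2 + x^3


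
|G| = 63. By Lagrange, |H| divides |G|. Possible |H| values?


Lagrange's theorem: |H| divides |G|
|G| = 63
Divisors of 63: 1, 3, 7, 9, 21, 63

Possible subgroup orders: {1, 3, 7, 9, 21, 63}


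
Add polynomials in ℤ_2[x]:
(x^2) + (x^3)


Add coefficients mod 2:
x^0: 0 + 0 = 0 (mod 2)
x^1: 0 + 0 = 0 (mod 2)
x^2: 1 + 0 = 1 (mod 2)
x^3: 0 + 1 = 1 (mod 2)
Result: x^2 + x^3

f + g = x^2 + x^3


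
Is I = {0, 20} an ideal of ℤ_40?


Check ideal conditions for I = {0, 20} in ℤ_40:
(1) I is an additive subgroup? Yes
(2) For r ∈ ℤ_40 and a ∈ I: r·a ∈ I? Yes

Yes, I is an ideal of ℤ_40


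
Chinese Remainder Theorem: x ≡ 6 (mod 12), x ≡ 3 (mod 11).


m₁ = 12, m₂ = 11, gcd = 1, so CRT applies. M = m₁·m₂ = 132
Let M₁ = M/m₁ = 11, M₂ = M/m₂ = 12
Find y₁ ≡ M₁⁻¹ (mod m₁): 11⁻¹ ≡ 11 (mod 12)
Find y₂ ≡ M₂⁻¹ (mod m₂): 12⁻¹ ≡ 1 (mod 11)
x = a₁·M₁·y₁ + a₂·M₂·y₂ = 6·11·11 + 3·12·1 = 762
Reduce mod 132: x ≡ 102
Check: 102 mod 12 = 6 ✓, 102 mod 11 = 3 ✓

x ≡ 102 (mod 132)


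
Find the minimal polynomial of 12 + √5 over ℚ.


Let α = 12 + √5. Then α - 12 = √5, so (α - 12)² = 5, giving α² - 24α + 139 = 0. Degree 2 and α ∉ ℚ, so this is the minimal polynomial.

Minimal polynomial: x² - 24x + 139


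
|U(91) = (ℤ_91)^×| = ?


U(n) is the group of units mod n; |U(n)| = φ(n)
|U(91)| = φ(91) = 72

|U(91) = (ℤ_91)^×| = 72


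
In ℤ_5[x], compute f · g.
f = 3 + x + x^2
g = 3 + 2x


Expand and collect like terms; reduce coefficients mod 5:
x^0: 3·3 = 9 ≡ 4 (mod 5)
x^1: 3·2 + 1·3 = 9 ≡ 4 (mod 5)
x^2: 1·2 + 1·3 = 5 ≡ 0 (mod 5)
x^3: 1·2 = 2 ≡ 2 (mod 5)
Result: 4 + 4x + 2x^3

f · g = 4 + 4x + 2x^3


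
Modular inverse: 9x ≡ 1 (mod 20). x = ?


Use the extended Euclidean algorithm to write 1 = 9·s + 20·t; then s mod 20 is the inverse.
Euclidean algorithm:
  9 = 0·20 + 9
  20 = 2·9 + 2
  9 = 4·2 + 1
  2 = 2·1 + 0
gcd(9,20) = 1
Back-substitution gives: 9·(9) + 20·(-4) = 1
So 9⁻¹ ≡ 9 ≡ 9 (mod 20)
Check: 9 × 9 = 81 ≡ 1 (mod 20) ✓

9⁻¹ ≡ 9 (mod 20)


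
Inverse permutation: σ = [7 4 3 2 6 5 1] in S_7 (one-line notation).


To find σ⁻¹, swap domain and range:
σ(1) = 7 → σ⁻¹(7) = 1
σ(2) = 4 → σ⁻¹(4) = 2
σ(3) = 3 → σ⁻¹(3) = 3
σ(4) = 2 → σ⁻¹(2) = 4
σ(5) = 6 → σ⁻¹(6) = 5
σ(6) = 5 → σ⁻¹(5) = 6
σ(7) = 1 → σ⁻¹(1) = 7

σ⁻¹ = [7 4 3 2 6 5 1]


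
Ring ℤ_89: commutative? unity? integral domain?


ℤ_89 is a commutative ring with unity 1; 89 is prime, so ℤ_89 is a field (hence an integral domain)
Commutative: Yes
Integral domain: Yes
Has unity: Yes

ℤ_89: Commutative=Yes, Unity=Yes


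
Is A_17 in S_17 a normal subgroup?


H = A_17 in S_17
A_17 has index 2 in S_17, and every subgroup of index 2 is normal

Yes, normal subgroup


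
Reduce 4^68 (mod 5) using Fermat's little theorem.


Fermat's little theorem: if p is prime and gcd(a,p)=1, then a^(p-1) ≡ 1 (mod p)
p = 5 is prime, gcd(4,5) = 1
Reduce exponent: 68 mod 4 = 0
So 4^68 ≡ 4^0 (mod 5)
4^0 = 1

4^68 ≡ 1 (mod 5)
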